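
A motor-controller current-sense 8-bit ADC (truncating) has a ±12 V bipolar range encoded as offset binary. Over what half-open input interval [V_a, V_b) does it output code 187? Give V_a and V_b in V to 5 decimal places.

[5.53125 V, 5.62500 V)

LSB = 24/2^8 = 93.750 mV.
V_a = V_low + 187·LSB = 5.53125 V; V_b = V_low + 188·LSB = 5.625 V.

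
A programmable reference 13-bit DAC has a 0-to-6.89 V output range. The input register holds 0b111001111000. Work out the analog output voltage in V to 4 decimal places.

3.1153 V

LSB = 6.89 V / 2^13 = 0.841 mV.
Code 0b111001111000 = 3704 decimal.
V_out = 0 + 3704 × 0.000841064 V = 3.1153 V.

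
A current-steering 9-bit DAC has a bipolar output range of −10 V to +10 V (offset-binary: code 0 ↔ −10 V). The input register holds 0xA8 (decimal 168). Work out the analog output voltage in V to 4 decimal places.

-3.4375 V

LSB = 20 V / 2^9 = 39.062 mV.
Code 0xA8 = 168 decimal.
V_out = (−10) + 168 × 0.0390625 V = -3.4375 V.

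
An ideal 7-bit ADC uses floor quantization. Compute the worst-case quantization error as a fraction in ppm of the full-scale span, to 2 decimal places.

Truncating → worst-case error = 1 LSB = V_FS/2^7, so 1e+06/128 = 7812.5 ppm of full scale.

7812.50 ppm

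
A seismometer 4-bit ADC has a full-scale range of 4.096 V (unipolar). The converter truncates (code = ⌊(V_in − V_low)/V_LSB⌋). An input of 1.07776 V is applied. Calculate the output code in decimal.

LSB = 4.096 V / 16 = 256.000 mV.
(1.07776 − 0) / 0.256 = 4.210 LSBs.
⌊·⌋(4.210) = 4.

code 4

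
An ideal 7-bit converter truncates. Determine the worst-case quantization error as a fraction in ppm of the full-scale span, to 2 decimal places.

7812.50 ppm

Truncating → worst-case error = 1 LSB = V_FS/2^7, so 1e+06/128 = 7812.5 ppm of full scale.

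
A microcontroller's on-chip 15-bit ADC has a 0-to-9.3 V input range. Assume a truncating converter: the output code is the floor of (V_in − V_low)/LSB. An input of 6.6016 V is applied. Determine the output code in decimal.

LSB = 9.3 V / 32768 = 283.81 µV.
Input sits at 23260.347 steps above V_low.
⌊·⌋(23260.347) = 23260.

code 23260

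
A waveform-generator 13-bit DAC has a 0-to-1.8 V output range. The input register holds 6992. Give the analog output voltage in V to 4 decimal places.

LSB = 1.8 V / 2^13 = 219.73 µV.
V_out = 0 + 6992 × 0.000219727 V = 1.53633 V.

1.5363 V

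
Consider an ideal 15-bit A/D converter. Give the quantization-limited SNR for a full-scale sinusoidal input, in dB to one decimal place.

SNR ≈ 6.02·N + 1.76 dB = 6.02·15 + 1.76 = 92.06 dB.

92.1 dB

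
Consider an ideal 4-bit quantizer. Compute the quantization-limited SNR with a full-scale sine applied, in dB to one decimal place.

SNR ≈ 6.02·N + 1.76 dB = 6.02·4 + 1.76 = 25.84 dB.

25.8 dB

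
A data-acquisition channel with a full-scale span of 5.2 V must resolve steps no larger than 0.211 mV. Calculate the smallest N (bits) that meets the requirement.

Number of steps required ≥ 5.2 V / 0.211 mV = 24644.55.
Need 2^N ≥ 24644.55; 2^14 = 16384, 2^15 = 32768.
Minimum N = 15.

15 bits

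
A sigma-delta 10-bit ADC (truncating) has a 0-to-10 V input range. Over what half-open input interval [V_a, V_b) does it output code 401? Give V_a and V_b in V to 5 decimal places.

[3.91602 V, 3.92578 V)

LSB = 10/2^10 = 9.766 mV.
V_a = V_low + 401·LSB = 3.91602 V; V_b = V_low + 402·LSB = 3.92578 V.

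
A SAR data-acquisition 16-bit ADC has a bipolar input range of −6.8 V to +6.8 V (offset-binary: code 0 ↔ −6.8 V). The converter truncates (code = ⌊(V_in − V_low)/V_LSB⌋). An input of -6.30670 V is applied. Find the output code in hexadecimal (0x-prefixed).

code 0x949 (decimal 2377)

With 65536 levels over 13.6 V, one step is 207.52 µV.
(-6.30670 − (−6.8)) / 0.00020752 = 2377.126 LSBs.
Floor → code 2377.
In hexadecimal (0x-prefixed): 0x949.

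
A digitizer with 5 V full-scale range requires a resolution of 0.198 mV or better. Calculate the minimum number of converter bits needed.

Number of steps required ≥ 5 V / 0.198 mV = 25252.53.
Need 2^N ≥ 25252.53; 2^14 = 16384, 2^15 = 32768.
Minimum N = 15.

15 bits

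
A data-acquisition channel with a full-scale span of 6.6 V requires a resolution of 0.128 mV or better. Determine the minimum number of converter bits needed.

16 bits

Number of steps required ≥ 6.6 V / 0.128 mV = 51562.50.
Need 2^N ≥ 51562.50; 2^15 = 32768, 2^16 = 65536.
Minimum N = 16.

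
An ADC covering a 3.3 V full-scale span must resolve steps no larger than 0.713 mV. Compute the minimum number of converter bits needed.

Number of steps required ≥ 3.3 V / 0.713 mV = 4628.33.
Need 2^N ≥ 4628.33; 2^12 = 4096, 2^13 = 8192.
Minimum N = 13.

13 bits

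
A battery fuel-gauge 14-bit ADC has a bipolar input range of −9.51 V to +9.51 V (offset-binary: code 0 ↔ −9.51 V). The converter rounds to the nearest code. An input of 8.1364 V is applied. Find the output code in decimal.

Full-scale span = 19.02 V; LSB = 19.02/2^14 = 1.161 mV.
(V_in − V_low)/LSB = (8.1364 − (−9.51)) / 0.00116089 = 15200.769.
Round → code 15201.

code 15201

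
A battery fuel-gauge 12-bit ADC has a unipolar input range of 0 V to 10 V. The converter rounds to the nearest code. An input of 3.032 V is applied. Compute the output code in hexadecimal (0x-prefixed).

With 4096 levels over 10 V, one step is 2.441 mV.
Input sits at 1241.907 steps above V_low.
Round → code 1242.
In hexadecimal (0x-prefixed): 0x4DA.

code 0x4DA (decimal 1242)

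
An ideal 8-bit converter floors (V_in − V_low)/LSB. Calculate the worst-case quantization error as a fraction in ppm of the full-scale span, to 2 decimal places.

Truncating → worst-case error = 1 LSB = V_FS/2^8, so 1e+06/256 = 3906.25 ppm of full scale.

3906.25 ppm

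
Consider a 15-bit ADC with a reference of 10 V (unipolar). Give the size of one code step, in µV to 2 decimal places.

305.18 µV

Full-scale span = 10 V.
LSB = 10 / 2^15 = 10 / 32768 = 0.000305176 V = 305.18 µV.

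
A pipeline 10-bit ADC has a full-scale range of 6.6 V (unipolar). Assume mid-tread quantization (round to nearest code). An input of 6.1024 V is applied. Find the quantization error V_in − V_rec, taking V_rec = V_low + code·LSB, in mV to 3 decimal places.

-1.311 mV

Step size: 6.6 V ÷ 2^10 = 6.445 mV.
Scaled input = 946.7966 LSBs, so code = 947.
Code 947 maps back to 0 + 947×0.00644531 V = 6.1037109 V.
V_in − V_rec = -0.00131094 V = -1.311 mV.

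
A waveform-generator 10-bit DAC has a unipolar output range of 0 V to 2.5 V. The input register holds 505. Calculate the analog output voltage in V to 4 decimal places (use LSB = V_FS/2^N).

1.2329 V

LSB = 2.5 V / 2^10 = 2.441 mV.
V_out = 0 + 505 × 0.00244141 V = 1.23291 V.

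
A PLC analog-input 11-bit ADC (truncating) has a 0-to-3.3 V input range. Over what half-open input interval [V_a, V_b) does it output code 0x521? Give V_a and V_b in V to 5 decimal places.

LSB = 3.3/2^11 = 1.611 mV.
Code 0x521 = 1313 decimal.
V_a = V_low + 1313·LSB = 2.11567 V; V_b = V_low + 1314·LSB = 2.11729 V.

[2.11567 V, 2.11729 V)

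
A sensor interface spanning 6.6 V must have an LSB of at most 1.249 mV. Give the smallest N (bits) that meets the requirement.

Number of steps required ≥ 6.6 V / 1.249 mV = 5284.23.
Need 2^N ≥ 5284.23; 2^12 = 4096, 2^13 = 8192.
Minimum N = 13.

13 bits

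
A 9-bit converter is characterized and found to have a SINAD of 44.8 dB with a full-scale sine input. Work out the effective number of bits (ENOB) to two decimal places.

7.15 bits

ENOB = (SINAD − 1.76) / 6.02 = (44.8 − 1.76)/6.02 = 7.150.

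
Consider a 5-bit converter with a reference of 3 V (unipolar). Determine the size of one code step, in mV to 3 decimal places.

93.750 mV

Full-scale span = 3 V.
LSB = 3 / 2^5 = 3 / 32 = 0.09375 V = 93.750 mV.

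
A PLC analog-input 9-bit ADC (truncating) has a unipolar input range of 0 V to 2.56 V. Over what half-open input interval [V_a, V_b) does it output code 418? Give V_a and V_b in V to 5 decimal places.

LSB = 2.56/2^9 = 5.000 mV.
V_a = V_low + 418·LSB = 2.09 V; V_b = V_low + 419·LSB = 2.095 V.

[2.09000 V, 2.09500 V)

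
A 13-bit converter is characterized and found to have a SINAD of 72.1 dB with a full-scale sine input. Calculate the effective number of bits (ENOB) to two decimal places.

ENOB = (SINAD − 1.76) / 6.02 = (72.1 − 1.76)/6.02 = 11.684.

11.68 bits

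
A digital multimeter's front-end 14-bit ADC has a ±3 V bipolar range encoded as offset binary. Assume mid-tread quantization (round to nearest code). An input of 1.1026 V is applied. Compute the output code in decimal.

With 16384 levels over 6 V, one step is 366.21 µV.
Input sits at 11202.833 steps above V_low.
round(11202.833) = 11203.

code 11203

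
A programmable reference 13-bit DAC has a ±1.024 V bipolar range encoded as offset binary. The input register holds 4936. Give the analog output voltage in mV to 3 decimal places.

210.000 mV

LSB = 2.048 V / 2^13 = 250.00 µV.
V_out = (−1.024) + 4936 × 0.00025 V = 0.21 V.
= 210.000 mV.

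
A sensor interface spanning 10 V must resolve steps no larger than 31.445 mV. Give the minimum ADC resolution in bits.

Number of steps required ≥ 10 V / 31.445 mV = 318.02.
Need 2^N ≥ 318.02; 2^8 = 256, 2^9 = 512.
Minimum N = 9.

9 bits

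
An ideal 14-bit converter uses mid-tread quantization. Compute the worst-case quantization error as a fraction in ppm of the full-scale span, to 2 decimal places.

30.52 ppm

Rounding → worst-case error = ½ LSB = V_FS/2^15, so 1e+06/32768 = 30.5176 ppm of full scale.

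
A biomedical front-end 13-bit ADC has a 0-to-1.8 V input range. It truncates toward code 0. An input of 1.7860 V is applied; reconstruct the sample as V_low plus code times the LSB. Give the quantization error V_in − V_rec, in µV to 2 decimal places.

62.50 µV

Step size: 1.8 V ÷ 2^13 = 219.73 µV.
(1.7860 − 0)/0.000219727 = 8128.2844; ⌊·⌋ gives code 8128.
Code 8128 maps back to 0 + 8128×0.000219727 V = 1.7859375 V.
Difference: 6.25e-05 V → 62.50 µV.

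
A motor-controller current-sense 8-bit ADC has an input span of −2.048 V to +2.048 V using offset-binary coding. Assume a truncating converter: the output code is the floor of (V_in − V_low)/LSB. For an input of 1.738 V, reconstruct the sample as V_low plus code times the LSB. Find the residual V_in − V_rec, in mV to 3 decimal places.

10.000 mV

Step size: 4.096 V ÷ 2^8 = 16.000 mV.
(1.738 − (−2.048))/0.016 = 236.6250; ⌊·⌋ gives code 236.
V_rec = (−2.048) + 236·0.016 = 1.728 V.
Error = 1.738 − 1.728 = 0.01 V = 10.000 mV.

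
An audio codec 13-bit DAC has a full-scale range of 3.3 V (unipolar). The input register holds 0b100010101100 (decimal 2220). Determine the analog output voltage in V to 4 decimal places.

LSB = 3.3 V / 2^13 = 402.83 µV.
Code 0b100010101100 = 2220 decimal.
V_out = 0 + 2220 × 0.000402832 V = 0.894287 V.

0.8943 V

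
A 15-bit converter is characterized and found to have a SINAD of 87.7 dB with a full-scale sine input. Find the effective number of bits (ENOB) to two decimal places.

ENOB = (SINAD − 1.76) / 6.02 = (87.7 − 1.76)/6.02 = 14.276.

14.28 bits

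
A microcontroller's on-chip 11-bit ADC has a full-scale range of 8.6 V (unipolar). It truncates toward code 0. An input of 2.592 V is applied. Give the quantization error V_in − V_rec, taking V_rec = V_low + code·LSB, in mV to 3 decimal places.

1.082 mV

LSB = 8.6/2^11 = 4.199 mV.
(V_in − V_low)/LSB = (2.592 − 0)/0.00419922 = 617.2577 → code 617 (floor).
Reconstructed: 2.590918 V.
V_in − V_rec = 0.00108203 V = 1.082 mV.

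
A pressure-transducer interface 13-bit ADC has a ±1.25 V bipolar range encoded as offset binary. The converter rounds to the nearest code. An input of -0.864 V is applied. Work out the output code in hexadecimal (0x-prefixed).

code 0x4F1 (decimal 1265)

Full-scale span = 2.5 V; LSB = 2.5/2^13 = 305.18 µV.
(V_in − V_low)/LSB = (-0.864 − (−1.25)) / 0.000305176 = 1264.845.
Round → code 1265.
In hexadecimal (0x-prefixed): 0x4F1.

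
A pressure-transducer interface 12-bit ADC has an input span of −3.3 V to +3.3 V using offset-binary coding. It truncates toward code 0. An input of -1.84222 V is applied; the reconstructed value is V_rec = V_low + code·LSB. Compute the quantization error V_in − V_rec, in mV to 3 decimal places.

Step size: 6.6 V ÷ 2^12 = 1.611 mV.
(-1.84222 − (−3.3))/0.00161133 = 904.7071; ⌊·⌋ gives code 904.
Reconstructed: -1.8433594 V.
Error = -1.84222 − (−1.8433594) = 0.00113937 V = 1.139 mV.

1.139 mV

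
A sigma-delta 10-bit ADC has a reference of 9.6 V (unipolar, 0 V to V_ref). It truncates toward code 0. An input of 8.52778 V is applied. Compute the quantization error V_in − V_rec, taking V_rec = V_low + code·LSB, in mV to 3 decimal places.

Step size: 9.6 V ÷ 2^10 = 9.375 mV.
Scaled input = 909.6299 LSBs, so code = 909.
Code 909 maps back to 0 + 909×0.009375 V = 8.521875 V.
Error = 8.52778 − 8.521875 = 0.005905 V = 5.905 mV.

5.905 mV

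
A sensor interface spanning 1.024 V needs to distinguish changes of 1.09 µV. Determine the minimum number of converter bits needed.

20 bits

Number of steps required ≥ 1.024 V / 1.09 µV = 939449.54.
Need 2^N ≥ 939449.54; 2^19 = 524288, 2^20 = 1048576.
Minimum N = 20.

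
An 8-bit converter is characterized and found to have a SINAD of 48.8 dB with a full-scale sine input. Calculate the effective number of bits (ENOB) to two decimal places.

ENOB = (SINAD − 1.76) / 6.02 = (48.8 − 1.76)/6.02 = 7.814.

7.81 bits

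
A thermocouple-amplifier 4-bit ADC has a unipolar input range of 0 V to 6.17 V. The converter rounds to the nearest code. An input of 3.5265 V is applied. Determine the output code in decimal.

LSB = 6.17 V / 16 = 385.625 mV.
(3.5265 − 0) / 0.385625 = 9.145 LSBs.
Round → code 9.

code 9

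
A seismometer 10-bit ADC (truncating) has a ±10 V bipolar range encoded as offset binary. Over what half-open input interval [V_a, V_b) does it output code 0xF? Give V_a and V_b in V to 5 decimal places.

LSB = 20/2^10 = 19.531 mV.
Code 0xF = 15 decimal.
V_a = V_low + 15·LSB = -9.70703 V; V_b = V_low + 16·LSB = -9.6875 V.

[-9.70703 V, -9.68750 V)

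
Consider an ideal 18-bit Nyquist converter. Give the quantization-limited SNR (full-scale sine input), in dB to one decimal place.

SNR ≈ 6.02·N + 1.76 dB = 6.02·18 + 1.76 = 110.12 dB.

110.1 dB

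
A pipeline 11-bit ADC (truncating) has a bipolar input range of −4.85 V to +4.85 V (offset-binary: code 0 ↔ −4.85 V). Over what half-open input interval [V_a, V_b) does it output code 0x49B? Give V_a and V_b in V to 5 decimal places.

[0.73413 V, 0.73887 V)

LSB = 9.7/2^11 = 4.736 mV.
Code 0x49B = 1179 decimal.
V_a = V_low + 1179·LSB = 0.734131 V; V_b = V_low + 1180·LSB = 0.738867 V.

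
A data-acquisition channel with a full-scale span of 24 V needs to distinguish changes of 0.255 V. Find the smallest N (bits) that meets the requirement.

7 bits

Number of steps required ≥ 24 V / 0.255 V = 94.12.
Need 2^N ≥ 94.12; 2^6 = 64, 2^7 = 128.
Minimum N = 7.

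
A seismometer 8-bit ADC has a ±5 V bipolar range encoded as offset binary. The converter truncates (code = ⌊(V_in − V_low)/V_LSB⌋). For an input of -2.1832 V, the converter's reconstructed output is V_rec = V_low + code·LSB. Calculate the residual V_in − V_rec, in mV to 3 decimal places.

4.300 mV

One LSB is 10 V / 256 = 39.062 mV.
Scaled input = 72.1101 LSBs, so code = 72.
Code 72 maps back to (−5) + 72×0.0390625 V = -2.1875 V.
V_in − V_rec = 0.0043 V = 4.300 mV.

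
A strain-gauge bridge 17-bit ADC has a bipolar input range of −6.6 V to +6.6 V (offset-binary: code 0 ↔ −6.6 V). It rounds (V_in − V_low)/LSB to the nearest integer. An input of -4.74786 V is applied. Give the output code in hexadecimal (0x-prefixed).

With 131072 levels over 13.2 V, one step is 100.71 µV.
(-4.74786 − (−6.6)) / 0.000100708 = 18391.189 LSBs.
Round → code 18391.
In hexadecimal (0x-prefixed): 0x47D7.

code 0x47D7 (decimal 18391)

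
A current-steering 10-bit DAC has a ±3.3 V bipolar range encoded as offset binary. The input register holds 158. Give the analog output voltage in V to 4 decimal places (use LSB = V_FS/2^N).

-2.2816 V

LSB = 6.6 V / 2^10 = 6.445 mV.
V_out = (−3.3) + 158 × 0.00644531 V = -2.28164 V.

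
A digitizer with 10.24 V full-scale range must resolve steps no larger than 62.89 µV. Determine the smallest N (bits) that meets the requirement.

Number of steps required ≥ 10.24 V / 62.89 µV = 162823.98.
Need 2^N ≥ 162823.98; 2^17 = 131072, 2^18 = 262144.
Minimum N = 18.

18 bits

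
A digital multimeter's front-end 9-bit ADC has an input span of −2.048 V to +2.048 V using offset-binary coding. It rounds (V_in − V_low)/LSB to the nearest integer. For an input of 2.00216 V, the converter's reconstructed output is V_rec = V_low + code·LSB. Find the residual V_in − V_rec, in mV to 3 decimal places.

Step size: 4.096 V ÷ 2^9 = 8.000 mV.
(2.00216 − (−2.048))/0.008 = 506.2700; round gives code 506.
V_rec = (−2.048) + 506·0.008 = 2 V.
V_in − V_rec = 0.00216 V = 2.160 mV.

2.160 mV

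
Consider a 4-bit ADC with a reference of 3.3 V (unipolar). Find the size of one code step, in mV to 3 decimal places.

Full-scale span = 3.3 V.
LSB = 3.3 / 2^4 = 3.3 / 16 = 0.20625 V = 206.250 mV.

206.250 mV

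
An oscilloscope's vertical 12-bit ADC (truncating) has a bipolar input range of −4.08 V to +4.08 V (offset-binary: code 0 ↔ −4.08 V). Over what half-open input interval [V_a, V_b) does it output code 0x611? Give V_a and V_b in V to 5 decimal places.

[-0.98613 V, -0.98414 V)

LSB = 8.16/2^12 = 1.992 mV.
Code 0x611 = 1553 decimal.
V_a = V_low + 1553·LSB = -0.986133 V; V_b = V_low + 1554·LSB = -0.984141 V.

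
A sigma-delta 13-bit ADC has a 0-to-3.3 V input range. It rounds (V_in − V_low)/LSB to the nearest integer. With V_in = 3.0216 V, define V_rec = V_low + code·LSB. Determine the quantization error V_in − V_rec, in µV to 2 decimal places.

LSB = 3.3/2^13 = 402.83 µV.
(V_in − V_low)/LSB = (3.0216 − 0)/0.000402832 = 7500.8931 → code 7501 (round).
Code 7501 maps back to 0 + 7501×0.000402832 V = 3.0216431 V.
V_in − V_rec = -4.30664e-05 V = -43.07 µV.

-43.07 µV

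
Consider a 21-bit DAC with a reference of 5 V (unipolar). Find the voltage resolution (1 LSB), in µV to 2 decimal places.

2.38 µV

Full-scale span = 5 V.
LSB = 5 / 2^21 = 5 / 2097152 = 2.38419e-06 V = 2.38 µV.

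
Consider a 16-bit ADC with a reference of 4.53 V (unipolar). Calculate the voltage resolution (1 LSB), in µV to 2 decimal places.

69.12 µV

Full-scale span = 4.53 V.
LSB = 4.53 / 2^16 = 4.53 / 65536 = 6.91223e-05 V = 69.12 µV.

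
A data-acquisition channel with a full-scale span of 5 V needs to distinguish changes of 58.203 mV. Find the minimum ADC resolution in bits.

7 bits

Number of steps required ≥ 5 V / 58.203 mV = 85.91.
Need 2^N ≥ 85.91; 2^6 = 64, 2^7 = 128.
Minimum N = 7.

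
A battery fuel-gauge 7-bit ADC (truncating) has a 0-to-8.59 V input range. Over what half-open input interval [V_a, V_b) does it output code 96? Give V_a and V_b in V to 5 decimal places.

[6.44250 V, 6.50961 V)

LSB = 8.59/2^7 = 67.109 mV.
V_a = V_low + 96·LSB = 6.4425 V; V_b = V_low + 97·LSB = 6.50961 V.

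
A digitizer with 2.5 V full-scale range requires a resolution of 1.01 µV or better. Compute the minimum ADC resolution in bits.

Number of steps required ≥ 2.5 V / 1.01 µV = 2475247.52.
Need 2^N ≥ 2475247.52; 2^21 = 2097152, 2^22 = 4194304.
Minimum N = 22.

22 bits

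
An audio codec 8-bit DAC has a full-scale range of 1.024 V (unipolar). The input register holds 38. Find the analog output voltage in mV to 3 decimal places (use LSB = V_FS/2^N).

LSB = 1.024 V / 2^8 = 4.000 mV.
V_out = 0 + 38 × 0.004 V = 0.152 V.
= 152.000 mV.

152.000 mV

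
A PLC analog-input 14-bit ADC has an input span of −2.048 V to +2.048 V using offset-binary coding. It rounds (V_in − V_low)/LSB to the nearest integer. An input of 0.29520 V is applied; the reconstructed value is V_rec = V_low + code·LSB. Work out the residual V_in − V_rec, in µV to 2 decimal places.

-50.00 µV

LSB = 4.096/2^14 = 250.00 µV.
(V_in − V_low)/LSB = (0.29520 − (−2.048))/0.00025 = 9372.8000 → code 9373 (round).
Code 9373 maps back to (−2.048) + 9373×0.00025 V = 0.29525 V.
V_in − V_rec = -5e-05 V = -50.00 µV.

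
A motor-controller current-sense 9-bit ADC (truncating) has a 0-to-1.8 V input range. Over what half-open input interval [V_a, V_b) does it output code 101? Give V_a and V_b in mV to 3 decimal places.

LSB = 1.8/2^9 = 3.516 mV.
V_a = V_low + 101·LSB = 0.355078 V; V_b = V_low + 102·LSB = 0.358594 V.

[355.078 mV, 358.594 mV)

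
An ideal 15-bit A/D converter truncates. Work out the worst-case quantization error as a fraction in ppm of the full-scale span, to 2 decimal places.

Truncating → worst-case error = 1 LSB = V_FS/2^15, so 1e+06/32768 = 30.5176 ppm of full scale.

30.52 ppm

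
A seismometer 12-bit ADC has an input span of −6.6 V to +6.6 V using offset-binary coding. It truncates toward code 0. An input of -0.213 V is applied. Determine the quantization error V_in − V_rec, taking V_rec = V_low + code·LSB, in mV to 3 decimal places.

2.918 mV

Step size: 13.2 V ÷ 2^12 = 3.223 mV.
(V_in − V_low)/LSB = (-0.213 − (−6.6))/0.00322266 = 1981.9055 → code 1981 (floor).
V_rec = (−6.6) + 1981·0.00322266 = -0.21591797 V.
Error = -0.213 − (−0.21591797) = 0.00291797 V = 2.918 mV.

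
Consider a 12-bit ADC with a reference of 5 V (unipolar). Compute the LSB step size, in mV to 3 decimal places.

Full-scale span = 5 V.
LSB = 5 / 2^12 = 5 / 4096 = 0.0012207 V = 1.221 mV.

1.221 mV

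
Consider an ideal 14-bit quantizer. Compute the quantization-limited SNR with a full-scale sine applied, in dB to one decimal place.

SNR ≈ 6.02·N + 1.76 dB = 6.02·14 + 1.76 = 86.04 dB.

86.0 dB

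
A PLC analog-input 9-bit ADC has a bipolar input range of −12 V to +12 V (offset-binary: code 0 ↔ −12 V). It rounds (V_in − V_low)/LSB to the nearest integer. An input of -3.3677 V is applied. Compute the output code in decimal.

LSB = 24 V / 512 = 46.875 mV.
(-3.3677 − (−12)) / 0.046875 = 184.156 LSBs.
Round → code 184.

code 184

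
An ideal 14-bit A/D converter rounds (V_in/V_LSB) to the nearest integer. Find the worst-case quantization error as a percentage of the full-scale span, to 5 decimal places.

0.00305 %

Rounding → worst-case error = ½ LSB = V_FS/2^15, so 100/32768 = 0.00305176 % of full scale.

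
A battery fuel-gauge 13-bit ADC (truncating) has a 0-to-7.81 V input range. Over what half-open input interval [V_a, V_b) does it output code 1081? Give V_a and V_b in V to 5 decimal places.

LSB = 7.81/2^13 = 0.953 mV.
V_a = V_low + 1081·LSB = 1.03059 V; V_b = V_low + 1082·LSB = 1.03155 V.

[1.03059 V, 1.03155 V)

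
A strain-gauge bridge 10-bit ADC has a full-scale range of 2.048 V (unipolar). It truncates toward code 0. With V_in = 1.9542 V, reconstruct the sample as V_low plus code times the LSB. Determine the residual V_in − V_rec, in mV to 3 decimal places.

0.200 mV

LSB = 2.048/2^10 = 2.000 mV.
(V_in − V_low)/LSB = (1.9542 − 0)/0.002 = 977.1000 → code 977 (floor).
Code 977 maps back to 0 + 977×0.002 V = 1.954 V.
V_in − V_rec = 0.0002 V = 0.200 mV.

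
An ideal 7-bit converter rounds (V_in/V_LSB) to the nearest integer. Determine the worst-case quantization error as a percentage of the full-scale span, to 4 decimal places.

0.3906 %

Rounding → worst-case error = ½ LSB = V_FS/2^8, so 100/256 = 0.390625 % of full scale.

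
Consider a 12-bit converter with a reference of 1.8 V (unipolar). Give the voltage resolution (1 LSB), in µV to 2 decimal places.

439.45 µV

Full-scale span = 1.8 V.
LSB = 1.8 / 2^12 = 1.8 / 4096 = 0.000439453 V = 439.45 µV.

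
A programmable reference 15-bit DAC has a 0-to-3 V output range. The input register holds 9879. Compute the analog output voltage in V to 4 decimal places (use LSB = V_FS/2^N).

LSB = 3 V / 2^15 = 91.55 µV.
V_out = 0 + 9879 × 9.15527e-05 V = 0.904449 V.

0.9044 V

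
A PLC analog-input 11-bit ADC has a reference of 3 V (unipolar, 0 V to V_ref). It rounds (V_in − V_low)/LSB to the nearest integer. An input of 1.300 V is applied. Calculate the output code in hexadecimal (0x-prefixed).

code 0x377 (decimal 887)

Full-scale span = 3 V; LSB = 3/2^11 = 1.465 mV.
Input sits at 887.467 steps above V_low.
So the output code is 887.
In hexadecimal (0x-prefixed): 0x377.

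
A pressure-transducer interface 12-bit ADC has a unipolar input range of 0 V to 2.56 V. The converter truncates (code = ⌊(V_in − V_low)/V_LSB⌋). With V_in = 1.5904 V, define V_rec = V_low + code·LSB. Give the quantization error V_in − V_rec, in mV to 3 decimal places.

0.400 mV

Step size: 2.56 V ÷ 2^12 = 0.625 mV.
Scaled input = 2544.6400 LSBs, so code = 2544.
V_rec = 0 + 2544·0.000625 = 1.59 V.
Error = 1.5904 − 1.59 = 0.0004 V = 0.400 mV.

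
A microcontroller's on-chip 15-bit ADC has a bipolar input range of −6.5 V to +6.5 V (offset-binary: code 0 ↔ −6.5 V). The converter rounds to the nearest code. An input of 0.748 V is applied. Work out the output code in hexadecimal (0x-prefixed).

LSB = 13 V / 32768 = 396.73 µV.
Input sits at 18269.420 steps above V_low.
round(18269.420) = 18269.
In hexadecimal (0x-prefixed): 0x475D.

code 0x475D (decimal 18269)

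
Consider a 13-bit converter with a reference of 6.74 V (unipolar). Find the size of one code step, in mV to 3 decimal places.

Full-scale span = 6.74 V.
LSB = 6.74 / 2^13 = 6.74 / 8192 = 0.000822754 V = 0.823 mV.

0.823 mV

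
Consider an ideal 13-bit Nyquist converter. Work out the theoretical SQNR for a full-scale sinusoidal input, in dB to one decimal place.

SNR ≈ 6.02·N + 1.76 dB = 6.02·13 + 1.76 = 80.02 dB.

80.0 dB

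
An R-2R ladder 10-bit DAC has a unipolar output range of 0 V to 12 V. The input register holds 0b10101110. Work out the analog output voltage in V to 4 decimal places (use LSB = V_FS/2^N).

LSB = 12 V / 2^10 = 11.719 mV.
Code 0b10101110 = 174 decimal.
V_out = 0 + 174 × 0.0117188 V = 2.03906 V.

2.0391 V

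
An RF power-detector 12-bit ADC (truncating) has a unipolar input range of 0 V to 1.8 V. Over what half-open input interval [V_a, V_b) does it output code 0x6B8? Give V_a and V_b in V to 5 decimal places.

[0.75586 V, 0.75630 V)

LSB = 1.8/2^12 = 439.45 µV.
Code 0x6B8 = 1720 decimal.
V_a = V_low + 1720·LSB = 0.755859 V; V_b = V_low + 1721·LSB = 0.756299 V.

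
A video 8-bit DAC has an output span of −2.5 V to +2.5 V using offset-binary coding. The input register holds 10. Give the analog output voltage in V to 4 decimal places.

-2.3047 V

LSB = 5 V / 2^8 = 19.531 mV.
V_out = (−2.5) + 10 × 0.0195312 V = -2.30469 V.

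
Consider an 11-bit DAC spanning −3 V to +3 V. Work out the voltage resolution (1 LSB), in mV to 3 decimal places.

Full-scale span = 6 V.
LSB = 6 / 2^11 = 6 / 2048 = 0.00292969 V = 2.930 mV.

2.930 mV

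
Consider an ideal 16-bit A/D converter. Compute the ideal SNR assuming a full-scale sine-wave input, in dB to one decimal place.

98.1 dB

SNR ≈ 6.02·N + 1.76 dB = 6.02·16 + 1.76 = 98.08 dB.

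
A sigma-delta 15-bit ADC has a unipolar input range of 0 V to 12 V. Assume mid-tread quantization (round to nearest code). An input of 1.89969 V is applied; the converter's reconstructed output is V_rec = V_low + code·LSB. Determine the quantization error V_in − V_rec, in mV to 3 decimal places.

0.154 mV

Step size: 12 V ÷ 2^15 = 366.21 µV.
Scaled input = 5187.4202 LSBs, so code = 5187.
Reconstructed: 1.8995361 V.
Error = 1.89969 − 1.8995361 = 0.000153867 V = 0.154 mV.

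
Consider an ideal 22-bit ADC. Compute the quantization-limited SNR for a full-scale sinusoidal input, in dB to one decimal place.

SNR ≈ 6.02·N + 1.76 dB = 6.02·22 + 1.76 = 134.20 dB.

134.2 dB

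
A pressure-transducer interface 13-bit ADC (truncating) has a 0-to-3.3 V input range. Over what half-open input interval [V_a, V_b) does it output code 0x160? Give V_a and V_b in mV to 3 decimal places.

LSB = 3.3/2^13 = 402.83 µV.
Code 0x160 = 352 decimal.
V_a = V_low + 352·LSB = 0.141797 V; V_b = V_low + 353·LSB = 0.1422 V.

[141.797 mV, 142.200 mV)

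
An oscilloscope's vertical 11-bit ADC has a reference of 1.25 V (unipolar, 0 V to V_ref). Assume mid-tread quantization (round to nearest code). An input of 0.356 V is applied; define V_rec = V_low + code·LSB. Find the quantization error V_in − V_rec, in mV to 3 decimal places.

0.165 mV

Step size: 1.25 V ÷ 2^11 = 0.610 mV.
(V_in − V_low)/LSB = (0.356 − 0)/0.000610352 = 583.2704 → code 583 (round).
V_rec = 0 + 583·0.000610352 = 0.35583496 V.
V_in − V_rec = 0.000165039 V = 0.165 mV.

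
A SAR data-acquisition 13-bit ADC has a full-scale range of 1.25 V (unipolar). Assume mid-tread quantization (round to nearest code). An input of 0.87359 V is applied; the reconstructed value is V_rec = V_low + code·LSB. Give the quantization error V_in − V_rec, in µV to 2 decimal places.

24.33 µV

Step size: 1.25 V ÷ 2^13 = 152.59 µV.
(V_in − V_low)/LSB = (0.87359 − 0)/0.000152588 = 5725.1594 → code 5725 (round).
Code 5725 maps back to 0 + 5725×0.000152588 V = 0.87356567 V.
Difference: 2.43262e-05 V → 24.33 µV.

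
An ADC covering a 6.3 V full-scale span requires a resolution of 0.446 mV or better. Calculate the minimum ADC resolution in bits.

Number of steps required ≥ 6.3 V / 0.446 mV = 14125.56.
Need 2^N ≥ 14125.56; 2^13 = 8192, 2^14 = 16384.
Minimum N = 14.

14 bits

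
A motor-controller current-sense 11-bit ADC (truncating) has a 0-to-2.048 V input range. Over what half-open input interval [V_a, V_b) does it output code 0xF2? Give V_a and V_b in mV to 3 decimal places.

LSB = 2.048/2^11 = 1.000 mV.
Code 0xF2 = 242 decimal.
V_a = V_low + 242·LSB = 0.242 V; V_b = V_low + 243·LSB = 0.243 V.

[242.000 mV, 243.000 mV)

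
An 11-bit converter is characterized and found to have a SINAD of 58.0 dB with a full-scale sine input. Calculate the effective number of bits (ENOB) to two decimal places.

ENOB = (SINAD − 1.76) / 6.02 = (58.0 − 1.76)/6.02 = 9.342.

9.34 bits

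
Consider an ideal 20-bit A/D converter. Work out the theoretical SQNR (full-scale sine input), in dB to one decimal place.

122.2 dB

SNR ≈ 6.02·N + 1.76 dB = 6.02·20 + 1.76 = 122.16 dB.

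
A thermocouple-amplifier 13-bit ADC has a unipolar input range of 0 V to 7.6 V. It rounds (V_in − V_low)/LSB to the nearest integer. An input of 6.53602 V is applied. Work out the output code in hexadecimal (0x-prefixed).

code 0x1B85 (decimal 7045)

LSB = 7.6 V / 8192 = 0.928 mV.
(6.53602 − 0) / 0.000927734 = 7045.142 LSBs.
Round → code 7045.
In hexadecimal (0x-prefixed): 0x1B85.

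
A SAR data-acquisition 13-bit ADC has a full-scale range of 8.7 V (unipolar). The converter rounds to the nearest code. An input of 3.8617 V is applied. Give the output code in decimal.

code 3636

With 8192 levels over 8.7 V, one step is 1.062 mV.
Input sits at 3636.212 steps above V_low.
Round → code 3636.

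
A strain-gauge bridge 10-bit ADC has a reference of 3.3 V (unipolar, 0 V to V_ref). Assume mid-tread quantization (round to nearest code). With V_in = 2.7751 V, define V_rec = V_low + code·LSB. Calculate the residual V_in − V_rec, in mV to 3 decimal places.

0.393 mV

LSB = 3.3/2^10 = 3.223 mV.
Scaled input = 861.1219 LSBs, so code = 861.
V_rec = 0 + 861·0.00322266 = 2.774707 V.
Difference: 0.000392969 V → 0.393 mV.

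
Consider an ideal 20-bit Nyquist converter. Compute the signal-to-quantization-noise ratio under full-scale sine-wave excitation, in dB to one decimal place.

122.2 dB

SNR ≈ 6.02·N + 1.76 dB = 6.02·20 + 1.76 = 122.16 dB.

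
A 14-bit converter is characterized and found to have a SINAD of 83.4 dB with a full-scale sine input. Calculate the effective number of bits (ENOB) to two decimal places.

13.56 bits

ENOB = (SINAD − 1.76) / 6.02 = (83.4 − 1.76)/6.02 = 13.561.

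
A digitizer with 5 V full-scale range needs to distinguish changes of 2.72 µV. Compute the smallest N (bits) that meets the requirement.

Number of steps required ≥ 5 V / 2.72 µV = 1838235.29.
Need 2^N ≥ 1838235.29; 2^20 = 1048576, 2^21 = 2097152.
Minimum N = 21.

21 bits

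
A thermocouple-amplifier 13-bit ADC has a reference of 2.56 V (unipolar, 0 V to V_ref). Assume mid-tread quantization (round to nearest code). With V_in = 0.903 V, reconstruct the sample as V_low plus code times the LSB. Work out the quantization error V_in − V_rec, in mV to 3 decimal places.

-0.125 mV

Step size: 2.56 V ÷ 2^13 = 312.50 µV.
Scaled input = 2889.6000 LSBs, so code = 2890.
Code 2890 maps back to 0 + 2890×0.0003125 V = 0.903125 V.
Difference: -0.000125 V → -0.125 mV.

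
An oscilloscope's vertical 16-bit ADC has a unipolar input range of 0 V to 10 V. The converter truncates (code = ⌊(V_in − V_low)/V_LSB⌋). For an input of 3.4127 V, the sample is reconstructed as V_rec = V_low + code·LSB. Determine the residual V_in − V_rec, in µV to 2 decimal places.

71.83 µV

Step size: 10 V ÷ 2^16 = 152.59 µV.
(3.4127 − 0)/0.000152588 = 22365.4707; ⌊·⌋ gives code 22365.
Code 22365 maps back to 0 + 22365×0.000152588 V = 3.4126282 V.
V_in − V_rec = 7.18262e-05 V = 71.83 µV.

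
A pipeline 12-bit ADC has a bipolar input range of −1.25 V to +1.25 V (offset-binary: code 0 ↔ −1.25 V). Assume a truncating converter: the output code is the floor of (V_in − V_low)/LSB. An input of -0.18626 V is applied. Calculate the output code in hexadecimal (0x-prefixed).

code 0x6CE (decimal 1742)

With 4096 levels over 2.5 V, one step is 0.610 mV.
(-0.18626 − (−1.25)) / 0.000610352 = 1742.832 LSBs.
So the output code is 1742.
In hexadecimal (0x-prefixed): 0x6CE.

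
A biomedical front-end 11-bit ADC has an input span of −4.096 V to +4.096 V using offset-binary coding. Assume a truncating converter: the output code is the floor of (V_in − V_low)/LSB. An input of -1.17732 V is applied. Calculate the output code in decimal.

code 729

Full-scale span = 8.192 V; LSB = 8.192/2^11 = 4.000 mV.
(-1.17732 − (−4.096)) / 0.004 = 729.670 LSBs.
So the output code is 729.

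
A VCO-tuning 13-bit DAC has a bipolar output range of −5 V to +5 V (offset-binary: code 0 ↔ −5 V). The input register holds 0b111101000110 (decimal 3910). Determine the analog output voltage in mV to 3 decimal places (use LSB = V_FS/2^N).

LSB = 10 V / 2^13 = 1.221 mV.
Code 0b111101000110 = 3910 decimal.
V_out = (−5) + 3910 × 0.0012207 V = -0.227051 V.
= -227.051 mV.

-227.051 mV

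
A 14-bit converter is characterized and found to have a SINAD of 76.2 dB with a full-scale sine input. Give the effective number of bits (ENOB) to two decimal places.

ENOB = (SINAD − 1.76) / 6.02 = (76.2 − 1.76)/6.02 = 12.365.

12.37 bits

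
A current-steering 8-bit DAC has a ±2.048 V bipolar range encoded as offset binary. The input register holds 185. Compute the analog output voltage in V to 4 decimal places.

LSB = 4.096 V / 2^8 = 16.000 mV.
V_out = (−2.048) + 185 × 0.016 V = 0.912 V.

0.9120 V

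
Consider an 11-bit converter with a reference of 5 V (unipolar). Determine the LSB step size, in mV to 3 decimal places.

2.441 mV

Full-scale span = 5 V.
LSB = 5 / 2^11 = 5 / 2048 = 0.00244141 V = 2.441 mV.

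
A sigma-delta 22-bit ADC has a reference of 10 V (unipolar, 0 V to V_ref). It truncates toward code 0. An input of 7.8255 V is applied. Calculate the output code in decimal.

LSB = 10 V / 4194304 = 2.38 µV.
Input sits at 3282252.595 steps above V_low.
Floor → code 3282252.

code 3282252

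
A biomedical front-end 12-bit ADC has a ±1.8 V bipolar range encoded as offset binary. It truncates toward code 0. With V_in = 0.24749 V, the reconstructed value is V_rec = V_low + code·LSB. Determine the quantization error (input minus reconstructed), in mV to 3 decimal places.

0.517 mV

LSB = 3.6/2^12 = 0.879 mV.
(0.24749 − (−1.8))/0.000878906 = 2329.5886; ⌊·⌋ gives code 2329.
V_rec = (−1.8) + 2329·0.000878906 = 0.24697266 V.
Error = 0.24749 − 0.24697266 = 0.000517344 V = 0.517 mV.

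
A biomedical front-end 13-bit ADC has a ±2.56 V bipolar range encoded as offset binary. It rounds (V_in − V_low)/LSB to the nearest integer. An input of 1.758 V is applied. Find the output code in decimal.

LSB = 5.12 V / 8192 = 0.625 mV.
(V_in − V_low)/LSB = (1.758 − (−2.56)) / 0.000625 = 6908.800.
Round → code 6909.

code 6909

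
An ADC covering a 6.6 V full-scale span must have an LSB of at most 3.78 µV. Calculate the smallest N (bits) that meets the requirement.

21 bits

Number of steps required ≥ 6.6 V / 3.78 µV = 1746031.75.
Need 2^N ≥ 1746031.75; 2^20 = 1048576, 2^21 = 2097152.
Minimum N = 21.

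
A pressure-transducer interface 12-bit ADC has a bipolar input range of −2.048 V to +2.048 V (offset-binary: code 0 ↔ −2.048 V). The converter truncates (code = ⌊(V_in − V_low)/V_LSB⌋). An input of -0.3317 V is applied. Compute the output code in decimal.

LSB = 4.096 V / 4096 = 1.000 mV.
Input sits at 1716.300 steps above V_low.
So the output code is 1716.

code 1716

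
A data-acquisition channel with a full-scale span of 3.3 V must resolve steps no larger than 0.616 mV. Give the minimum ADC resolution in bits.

Number of steps required ≥ 3.3 V / 0.616 mV = 5357.14.
Need 2^N ≥ 5357.14; 2^12 = 4096, 2^13 = 8192.
Minimum N = 13.

13 bits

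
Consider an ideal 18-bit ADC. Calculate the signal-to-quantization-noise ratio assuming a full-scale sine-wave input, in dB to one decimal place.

SNR ≈ 6.02·N + 1.76 dB = 6.02·18 + 1.76 = 110.12 dB.

110.1 dB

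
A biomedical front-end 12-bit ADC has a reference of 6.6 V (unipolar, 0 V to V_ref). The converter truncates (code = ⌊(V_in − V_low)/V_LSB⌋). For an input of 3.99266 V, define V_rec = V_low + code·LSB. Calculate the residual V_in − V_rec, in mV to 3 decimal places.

1.400 mV

One LSB is 6.6 V / 4096 = 1.611 mV.
Scaled input = 2477.8690 LSBs, so code = 2477.
V_rec = 0 + 2477·0.00161133 = 3.9912598 V.
Difference: 0.00140023 V → 1.400 mV.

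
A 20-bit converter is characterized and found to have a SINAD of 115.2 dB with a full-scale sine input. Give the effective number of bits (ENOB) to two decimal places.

ENOB = (SINAD − 1.76) / 6.02 = (115.2 − 1.76)/6.02 = 18.844.

18.84 bits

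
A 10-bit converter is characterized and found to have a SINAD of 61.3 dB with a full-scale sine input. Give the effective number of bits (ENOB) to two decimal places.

ENOB = (SINAD − 1.76) / 6.02 = (61.3 − 1.76)/6.02 = 9.890.

9.89 bits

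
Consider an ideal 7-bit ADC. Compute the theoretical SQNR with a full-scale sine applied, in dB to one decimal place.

43.9 dB

SNR ≈ 6.02·N + 1.76 dB = 6.02·7 + 1.76 = 43.90 dB.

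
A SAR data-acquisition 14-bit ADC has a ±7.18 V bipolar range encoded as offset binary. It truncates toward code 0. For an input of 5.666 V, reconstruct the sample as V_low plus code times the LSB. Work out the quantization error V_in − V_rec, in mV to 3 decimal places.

Step size: 14.36 V ÷ 2^14 = 0.876 mV.
(V_in − V_low)/LSB = (5.666 − (−7.18))/0.000876465 = 14656.6061 → code 14656 (floor).
Reconstructed: 5.6654687 V.
Error = 5.666 − 5.6654687 = 0.00053125 V = 0.531 mV.

0.531 mV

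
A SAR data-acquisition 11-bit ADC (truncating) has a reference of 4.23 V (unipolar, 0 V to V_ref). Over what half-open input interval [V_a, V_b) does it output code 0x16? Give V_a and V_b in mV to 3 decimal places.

[45.439 mV, 47.505 mV)

LSB = 4.23/2^11 = 2.065 mV.
Code 0x16 = 22 decimal.
V_a = V_low + 22·LSB = 0.0454395 V; V_b = V_low + 23·LSB = 0.0475049 V.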